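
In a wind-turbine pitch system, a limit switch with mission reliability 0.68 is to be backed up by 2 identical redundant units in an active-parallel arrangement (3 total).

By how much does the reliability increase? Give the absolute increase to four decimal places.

0.2872

R_before = 0.68
R_after = 1 − (1 − 0.68)^3 = 0.9672
ΔR = 0.9672 − 0.68 = 0.2872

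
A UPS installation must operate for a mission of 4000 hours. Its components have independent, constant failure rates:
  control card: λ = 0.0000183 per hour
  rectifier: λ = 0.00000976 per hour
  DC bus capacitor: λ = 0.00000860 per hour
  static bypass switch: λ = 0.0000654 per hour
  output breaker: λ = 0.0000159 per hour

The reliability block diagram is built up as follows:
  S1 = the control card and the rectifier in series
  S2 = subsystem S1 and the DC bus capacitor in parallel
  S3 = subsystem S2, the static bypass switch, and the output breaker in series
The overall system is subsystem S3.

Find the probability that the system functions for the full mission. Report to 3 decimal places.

0.720

R(control card) = exp(−0.0000183 × 4000) = 0.92941
R(rectifier) = exp(−0.00000976 × 4000) = 0.96171
R(DC bus capacitor) = exp(−0.00000860 × 4000) = 0.96618
R(static bypass switch) = exp(−0.0000654 × 4000) = 0.76982
R(output breaker) = exp(−0.0000159 × 4000) = 0.93838
Series (control card and rectifier): 0.92941 × 0.96171 = 0.89382
Parallel ([0.89382] and DC bus capacitor): 1 − (1 − 0.89382)(1 − 0.96618) = 0.99641
Series ([0.99641], static bypass switch, and output breaker): 0.99641 × 0.76982 × 0.93838 = 0.720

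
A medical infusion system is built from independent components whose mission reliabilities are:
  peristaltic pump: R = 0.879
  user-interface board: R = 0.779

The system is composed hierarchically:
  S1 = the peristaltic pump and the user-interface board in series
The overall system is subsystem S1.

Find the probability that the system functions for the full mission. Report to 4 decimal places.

Series (peristaltic pump and user-interface board): 0.879000 × 0.779000 = 0.6847

0.6847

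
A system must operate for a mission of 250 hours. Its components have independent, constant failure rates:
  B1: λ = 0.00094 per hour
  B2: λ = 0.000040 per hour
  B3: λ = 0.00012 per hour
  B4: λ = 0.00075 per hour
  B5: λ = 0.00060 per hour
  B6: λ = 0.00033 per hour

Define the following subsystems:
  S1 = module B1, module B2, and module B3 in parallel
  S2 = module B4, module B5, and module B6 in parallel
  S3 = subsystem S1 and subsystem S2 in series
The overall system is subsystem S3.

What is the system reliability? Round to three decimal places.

0.998

R(B1) = exp(−0.00094 × 250) = 0.79057
R(B2) = exp(−0.000040 × 250) = 0.99005
R(B3) = exp(−0.00012 × 250) = 0.97045
R(B4) = exp(−0.00075 × 250) = 0.82903
R(B5) = exp(−0.00060 × 250) = 0.86071
R(B6) = exp(−0.00033 × 250) = 0.92081
Parallel (B1, B2, and B3): 1 − (1 − 0.79057)(1 − 0.99005)(1 − 0.97045) = 0.99994
Parallel (B4, B5, and B6): 1 − (1 − 0.82903)(1 − 0.86071)(1 − 0.92081) = 0.99811
Series ([0.99994] and [0.99811]): 0.99994 × 0.99811 = 0.998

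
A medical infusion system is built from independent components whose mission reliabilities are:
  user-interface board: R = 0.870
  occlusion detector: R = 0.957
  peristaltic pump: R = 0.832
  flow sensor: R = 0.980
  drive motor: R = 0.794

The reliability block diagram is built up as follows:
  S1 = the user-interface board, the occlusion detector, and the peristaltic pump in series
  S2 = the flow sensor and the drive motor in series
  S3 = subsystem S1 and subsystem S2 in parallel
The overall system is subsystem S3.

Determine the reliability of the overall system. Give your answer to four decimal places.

0.9318

Series (user-interface board, occlusion detector, and peristaltic pump): 0.870000 × 0.957000 × 0.832000 = 0.692715
Series (flow sensor and drive motor): 0.980000 × 0.794000 = 0.778120
Parallel ([0.692715] and [0.778120]): 1 − (1 − 0.692715)(1 − 0.778120) = 0.9318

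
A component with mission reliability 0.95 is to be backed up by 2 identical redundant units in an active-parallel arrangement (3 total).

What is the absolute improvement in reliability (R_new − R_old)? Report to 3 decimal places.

R_before = 0.95
R_after = 1 − (1 − 0.95)^3 = 1.000
ΔR = 1.000 − 0.95 = 0.050

0.050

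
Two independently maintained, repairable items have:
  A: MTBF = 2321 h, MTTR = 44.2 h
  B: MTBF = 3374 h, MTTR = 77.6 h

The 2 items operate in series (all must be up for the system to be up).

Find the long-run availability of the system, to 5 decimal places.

0.95925

A(A) = MTBF/(MTBF+MTTR) = 2321/(2321+44.2) = 0.981312
A(B) = MTBF/(MTBF+MTTR) = 3374/(3374+77.6) = 0.977518
Series availability: 0.981312 × 0.977518 = 0.95925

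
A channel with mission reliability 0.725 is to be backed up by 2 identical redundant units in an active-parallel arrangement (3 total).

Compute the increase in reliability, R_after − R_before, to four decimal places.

R_before = 0.725
R_after = 1 − (1 − 0.725)^3 = 0.9792
ΔR = 0.9792 − 0.725 = 0.2542

0.2542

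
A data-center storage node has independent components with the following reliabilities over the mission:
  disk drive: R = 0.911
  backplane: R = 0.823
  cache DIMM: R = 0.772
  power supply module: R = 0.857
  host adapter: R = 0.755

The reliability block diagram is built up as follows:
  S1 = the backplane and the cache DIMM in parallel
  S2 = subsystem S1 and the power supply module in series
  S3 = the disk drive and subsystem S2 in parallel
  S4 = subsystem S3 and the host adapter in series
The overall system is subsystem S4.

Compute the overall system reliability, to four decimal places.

Parallel (backplane and cache DIMM): 1 − (1 − 0.823000)(1 − 0.772000) = 0.959644
Series ([0.959644] and power supply module): 0.959644 × 0.857000 = 0.822415
Parallel (disk drive and [0.822415]): 1 − (1 − 0.911000)(1 − 0.822415) = 0.984195
Series ([0.984195] and host adapter): 0.984195 × 0.755000 = 0.7431

0.7431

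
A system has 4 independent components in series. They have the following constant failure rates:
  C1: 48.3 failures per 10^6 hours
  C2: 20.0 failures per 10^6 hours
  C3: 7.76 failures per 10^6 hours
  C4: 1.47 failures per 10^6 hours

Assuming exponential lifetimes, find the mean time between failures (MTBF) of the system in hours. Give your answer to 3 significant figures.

12900

Series of exponential components: λ_sys = Σ λ_i
λ_sys = 0.0000483 + 0.0000200 + 0.00000776 + 0.00000147 = 7.7530e-05 /h
MTBF = 1 / λ_sys = 12900 h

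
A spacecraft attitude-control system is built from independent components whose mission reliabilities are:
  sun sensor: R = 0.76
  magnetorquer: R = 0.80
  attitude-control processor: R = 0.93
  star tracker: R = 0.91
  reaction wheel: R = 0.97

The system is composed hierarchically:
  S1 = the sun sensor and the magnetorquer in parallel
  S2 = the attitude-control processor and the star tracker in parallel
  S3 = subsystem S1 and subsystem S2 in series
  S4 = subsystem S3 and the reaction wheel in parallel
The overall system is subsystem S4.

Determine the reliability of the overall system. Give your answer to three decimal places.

Parallel (sun sensor and magnetorquer): 1 − (1 − 0.76000)(1 − 0.80000) = 0.95200
Parallel (attitude-control processor and star tracker): 1 − (1 − 0.93000)(1 − 0.91000) = 0.99370
Series ([0.95200] and [0.99370]): 0.95200 × 0.99370 = 0.94600
Parallel ([0.94600] and reaction wheel): 1 − (1 − 0.94600)(1 − 0.97000) = 0.998

0.998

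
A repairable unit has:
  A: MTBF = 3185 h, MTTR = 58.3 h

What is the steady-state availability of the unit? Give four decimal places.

0.9820

A(A) = MTBF/(MTBF+MTTR) = 3185/(3185+58.3) = 0.9820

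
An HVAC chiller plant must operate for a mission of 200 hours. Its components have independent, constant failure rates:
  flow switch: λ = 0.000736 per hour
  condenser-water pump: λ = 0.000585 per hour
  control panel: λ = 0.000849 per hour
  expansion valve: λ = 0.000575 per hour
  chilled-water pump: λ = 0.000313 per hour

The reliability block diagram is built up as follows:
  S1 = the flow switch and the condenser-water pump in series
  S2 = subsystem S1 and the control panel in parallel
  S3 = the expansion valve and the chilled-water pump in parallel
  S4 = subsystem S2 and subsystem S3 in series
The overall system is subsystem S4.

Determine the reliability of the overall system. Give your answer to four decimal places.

R(flow switch) = exp(−0.000736 × 200) = 0.863121
R(condenser-water pump) = exp(−0.000585 × 200) = 0.889585
R(control panel) = exp(−0.000849 × 200) = 0.843834
R(expansion valve) = exp(−0.000575 × 200) = 0.891366
R(chilled-water pump) = exp(−0.000313 × 200) = 0.939319
Series (flow switch and condenser-water pump): 0.863121 × 0.889585 = 0.767819
Parallel ([0.767819] and control panel): 1 − (1 − 0.767819)(1 − 0.843834) = 0.963741
Parallel (expansion valve and chilled-water pump): 1 − (1 − 0.891366)(1 − 0.939319) = 0.993408
Series ([0.963741] and [0.993408]): 0.963741 × 0.993408 = 0.9574

0.9574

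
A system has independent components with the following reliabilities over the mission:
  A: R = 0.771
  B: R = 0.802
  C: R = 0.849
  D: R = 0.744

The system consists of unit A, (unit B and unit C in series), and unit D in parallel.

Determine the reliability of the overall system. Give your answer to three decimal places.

0.981

Series (B and C): 0.80200 × 0.84900 = 0.68090
Parallel (A, [0.68090], and D): 1 − (1 − 0.77100)(1 − 0.68090)(1 − 0.74400) = 0.981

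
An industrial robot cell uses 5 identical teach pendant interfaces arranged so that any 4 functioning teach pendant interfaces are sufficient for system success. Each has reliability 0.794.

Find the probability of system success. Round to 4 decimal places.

R = Σ_{i=4}^{5} C(5,i) p^i (1−p)^{5−i} with p = 0.794
C(5,4)·0.794^4·0.206^1 = 0.409373
C(5,5)·0.794^5·0.206^0 = 0.315575
Sum = 0.7249

0.7249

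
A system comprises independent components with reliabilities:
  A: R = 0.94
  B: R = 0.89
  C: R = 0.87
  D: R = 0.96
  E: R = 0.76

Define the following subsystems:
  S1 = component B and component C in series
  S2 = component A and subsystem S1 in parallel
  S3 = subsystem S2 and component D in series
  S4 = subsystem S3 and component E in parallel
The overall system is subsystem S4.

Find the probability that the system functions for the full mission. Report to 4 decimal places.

Series (B and C): 0.890000 × 0.870000 = 0.774300
Parallel (A and [0.774300]): 1 − (1 − 0.940000)(1 − 0.774300) = 0.986458
Series ([0.986458] and D): 0.986458 × 0.960000 = 0.947000
Parallel ([0.947000] and E): 1 − (1 − 0.947000)(1 − 0.760000) = 0.9873

0.9873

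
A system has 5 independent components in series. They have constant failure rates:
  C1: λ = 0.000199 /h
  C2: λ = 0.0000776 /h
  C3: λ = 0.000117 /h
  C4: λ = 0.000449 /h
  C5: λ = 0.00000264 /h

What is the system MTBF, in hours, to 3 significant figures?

Series of exponential components: λ_sys = Σ λ_i
λ_sys = 0.000199 + 0.0000776 + 0.000117 + 0.000449 + 0.00000264 = 8.4524e-04 /h
MTBF = 1 / λ_sys = 1180 h

1180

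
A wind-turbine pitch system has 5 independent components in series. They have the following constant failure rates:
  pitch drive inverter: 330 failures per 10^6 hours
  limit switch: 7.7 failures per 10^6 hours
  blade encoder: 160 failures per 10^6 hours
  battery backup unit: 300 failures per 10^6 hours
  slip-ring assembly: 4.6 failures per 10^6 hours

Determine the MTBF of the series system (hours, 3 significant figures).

Series of exponential components: λ_sys = Σ λ_i
λ_sys = 0.00033 + 0.0000077 + 0.00016 + 0.00030 + 0.0000046 = 8.0230e-04 /h
MTBF = 1 / λ_sys = 1250 h

1250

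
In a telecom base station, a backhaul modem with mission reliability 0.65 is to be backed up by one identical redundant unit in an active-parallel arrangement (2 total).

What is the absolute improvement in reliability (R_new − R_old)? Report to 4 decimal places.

R_before = 0.65
R_after = 1 − (1 − 0.65)^2 = 0.8775
ΔR = 0.8775 − 0.65 = 0.2275

0.2275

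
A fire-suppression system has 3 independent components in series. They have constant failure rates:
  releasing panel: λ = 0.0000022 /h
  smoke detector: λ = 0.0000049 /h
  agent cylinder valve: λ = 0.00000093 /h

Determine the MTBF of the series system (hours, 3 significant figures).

125000

Series of exponential components: λ_sys = Σ λ_i
λ_sys = 0.0000022 + 0.0000049 + 0.00000093 = 8.0300e-06 /h
MTBF = 1 / λ_sys = 125000 h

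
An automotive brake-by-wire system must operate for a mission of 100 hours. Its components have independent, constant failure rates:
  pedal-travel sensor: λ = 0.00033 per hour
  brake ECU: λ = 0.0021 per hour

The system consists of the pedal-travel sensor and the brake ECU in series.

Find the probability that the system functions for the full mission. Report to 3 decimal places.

0.784

R(pedal-travel sensor) = exp(−0.00033 × 100) = 0.96754
R(brake ECU) = exp(−0.0021 × 100) = 0.81058
Series (pedal-travel sensor and brake ECU): 0.96754 × 0.81058 = 0.784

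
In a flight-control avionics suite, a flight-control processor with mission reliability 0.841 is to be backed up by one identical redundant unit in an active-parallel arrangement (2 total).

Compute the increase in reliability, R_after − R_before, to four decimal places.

0.1337

R_before = 0.841
R_after = 1 − (1 − 0.841)^2 = 0.9747
ΔR = 0.9747 − 0.841 = 0.1337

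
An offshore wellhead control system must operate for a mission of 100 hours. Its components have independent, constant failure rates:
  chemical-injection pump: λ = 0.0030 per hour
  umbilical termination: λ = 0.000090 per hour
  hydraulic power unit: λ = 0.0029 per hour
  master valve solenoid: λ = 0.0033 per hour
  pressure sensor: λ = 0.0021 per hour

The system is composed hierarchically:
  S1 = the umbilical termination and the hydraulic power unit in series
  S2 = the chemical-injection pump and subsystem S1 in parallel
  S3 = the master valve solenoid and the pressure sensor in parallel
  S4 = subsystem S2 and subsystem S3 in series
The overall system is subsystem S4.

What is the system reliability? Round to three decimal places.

R(chemical-injection pump) = exp(−0.0030 × 100) = 0.74082
R(umbilical termination) = exp(−0.000090 × 100) = 0.99104
R(hydraulic power unit) = exp(−0.0029 × 100) = 0.74826
R(master valve solenoid) = exp(−0.0033 × 100) = 0.71892
R(pressure sensor) = exp(−0.0021 × 100) = 0.81058
Series (umbilical termination and hydraulic power unit): 0.99104 × 0.74826 = 0.74156
Parallel (chemical-injection pump and [0.74156]): 1 − (1 − 0.74082)(1 − 0.74156) = 0.93302
Parallel (master valve solenoid and pressure sensor): 1 − (1 − 0.71892)(1 − 0.81058) = 0.94676
Series ([0.93302] and [0.94676]): 0.93302 × 0.94676 = 0.883

0.883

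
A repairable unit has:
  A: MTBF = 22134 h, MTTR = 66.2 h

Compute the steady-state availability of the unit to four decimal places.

A(A) = MTBF/(MTBF+MTTR) = 22134/(22134+66.2) = 0.9970

0.9970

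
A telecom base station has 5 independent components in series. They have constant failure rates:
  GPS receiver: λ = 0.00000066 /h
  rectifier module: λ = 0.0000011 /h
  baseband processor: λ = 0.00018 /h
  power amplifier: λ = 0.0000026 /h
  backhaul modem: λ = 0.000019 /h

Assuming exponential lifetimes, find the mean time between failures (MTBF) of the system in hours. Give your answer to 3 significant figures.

4920

Series of exponential components: λ_sys = Σ λ_i
λ_sys = 0.00000066 + 0.0000011 + 0.00018 + 0.0000026 + 0.000019 = 2.0336e-04 /h
MTBF = 1 / λ_sys = 4920 h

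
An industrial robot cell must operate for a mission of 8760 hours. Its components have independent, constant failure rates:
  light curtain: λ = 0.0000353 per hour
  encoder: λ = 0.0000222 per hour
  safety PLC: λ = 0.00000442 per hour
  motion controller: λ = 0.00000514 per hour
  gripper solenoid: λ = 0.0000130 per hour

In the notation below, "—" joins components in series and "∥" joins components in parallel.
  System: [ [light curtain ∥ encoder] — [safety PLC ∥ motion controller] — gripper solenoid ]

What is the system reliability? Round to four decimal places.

0.8490

R(light curtain) = exp(−0.0000353 × 8760) = 0.734013
R(encoder) = exp(−0.0000222 × 8760) = 0.823269
R(safety PLC) = exp(−0.00000442 × 8760) = 0.962021
R(motion controller) = exp(−0.00000514 × 8760) = 0.955972
R(gripper solenoid) = exp(−0.0000130 × 8760) = 0.892365
Parallel (light curtain and encoder): 1 − (1 − 0.734013)(1 − 0.823269) = 0.952992
Parallel (safety PLC and motion controller): 1 − (1 − 0.962021)(1 − 0.955972) = 0.998328
Series ([0.952992], [0.998328], and gripper solenoid): 0.952992 × 0.998328 × 0.892365 = 0.8490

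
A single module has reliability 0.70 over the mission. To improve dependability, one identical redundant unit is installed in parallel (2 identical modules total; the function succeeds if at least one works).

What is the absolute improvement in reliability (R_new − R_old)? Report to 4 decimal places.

0.2100

R_before = 0.70
R_after = 1 − (1 − 0.70)^2 = 0.9100
ΔR = 0.9100 − 0.70 = 0.2100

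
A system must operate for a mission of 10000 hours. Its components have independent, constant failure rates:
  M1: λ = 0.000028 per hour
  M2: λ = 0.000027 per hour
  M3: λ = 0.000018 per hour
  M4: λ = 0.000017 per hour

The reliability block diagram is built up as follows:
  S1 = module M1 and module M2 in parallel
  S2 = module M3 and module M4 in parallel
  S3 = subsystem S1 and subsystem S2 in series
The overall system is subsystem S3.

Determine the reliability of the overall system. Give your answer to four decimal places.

0.9179

R(M1) = exp(−0.000028 × 10000) = 0.755784
R(M2) = exp(−0.000027 × 10000) = 0.763379
R(M3) = exp(−0.000018 × 10000) = 0.835270
R(M4) = exp(−0.000017 × 10000) = 0.843665
Parallel (M1 and M2): 1 − (1 − 0.755784)(1 − 0.763379) = 0.942213
Parallel (M3 and M4): 1 − (1 − 0.835270)(1 − 0.843665) = 0.974247
Series ([0.942213] and [0.974247]): 0.942213 × 0.974247 = 0.9179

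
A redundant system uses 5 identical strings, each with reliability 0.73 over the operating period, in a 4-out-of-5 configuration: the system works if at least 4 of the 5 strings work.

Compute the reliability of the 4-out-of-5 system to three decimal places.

0.591

R = Σ_{i=4}^{5} C(5,i) p^i (1−p)^{5−i} with p = 0.73
C(5,4)·0.73^4·0.27^1 = 0.38338
C(5,5)·0.73^5·0.27^0 = 0.20731
Sum = 0.591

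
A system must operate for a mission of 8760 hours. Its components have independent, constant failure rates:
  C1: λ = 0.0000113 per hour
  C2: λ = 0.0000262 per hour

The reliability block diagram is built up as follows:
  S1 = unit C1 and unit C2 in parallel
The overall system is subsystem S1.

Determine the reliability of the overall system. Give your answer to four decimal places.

R(C1) = exp(−0.0000113 × 8760) = 0.905754
R(C2) = exp(−0.0000262 × 8760) = 0.794921
Parallel (C1 and C2): 1 − (1 − 0.905754)(1 − 0.794921) = 0.9807

0.9807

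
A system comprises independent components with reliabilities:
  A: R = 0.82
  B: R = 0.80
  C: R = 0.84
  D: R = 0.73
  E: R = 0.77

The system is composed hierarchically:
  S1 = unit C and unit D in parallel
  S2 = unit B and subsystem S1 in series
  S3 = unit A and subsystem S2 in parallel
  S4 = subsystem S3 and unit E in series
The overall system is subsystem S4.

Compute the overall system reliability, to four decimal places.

Parallel (C and D): 1 − (1 − 0.840000)(1 − 0.730000) = 0.956800
Series (B and [0.956800]): 0.800000 × 0.956800 = 0.765440
Parallel (A and [0.765440]): 1 − (1 − 0.820000)(1 − 0.765440) = 0.957779
Series ([0.957779] and E): 0.957779 × 0.770000 = 0.7375

0.7375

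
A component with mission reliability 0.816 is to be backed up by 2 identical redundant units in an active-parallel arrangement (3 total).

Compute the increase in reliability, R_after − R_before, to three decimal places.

0.178

R_before = 0.816
R_after = 1 − (1 − 0.816)^3 = 0.994
ΔR = 0.994 − 0.816 = 0.178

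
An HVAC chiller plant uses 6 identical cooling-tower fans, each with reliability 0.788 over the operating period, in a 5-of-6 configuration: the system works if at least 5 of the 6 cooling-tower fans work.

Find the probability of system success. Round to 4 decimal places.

0.6259

R = Σ_{i=5}^{6} C(6,i) p^i (1−p)^{6−i} with p = 0.788
C(6,5)·0.788^5·0.212^1 = 0.386472
C(6,6)·0.788^6·0.212^0 = 0.239418
Sum = 0.6259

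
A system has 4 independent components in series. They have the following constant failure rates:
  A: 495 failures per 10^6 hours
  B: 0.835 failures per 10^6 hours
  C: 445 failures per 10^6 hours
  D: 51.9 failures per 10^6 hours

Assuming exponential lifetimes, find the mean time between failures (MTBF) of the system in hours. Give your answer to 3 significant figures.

1010

Series of exponential components: λ_sys = Σ λ_i
λ_sys = 0.000495 + 0.000000835 + 0.000445 + 0.0000519 = 9.9274e-04 /h
MTBF = 1 / λ_sys = 1010 h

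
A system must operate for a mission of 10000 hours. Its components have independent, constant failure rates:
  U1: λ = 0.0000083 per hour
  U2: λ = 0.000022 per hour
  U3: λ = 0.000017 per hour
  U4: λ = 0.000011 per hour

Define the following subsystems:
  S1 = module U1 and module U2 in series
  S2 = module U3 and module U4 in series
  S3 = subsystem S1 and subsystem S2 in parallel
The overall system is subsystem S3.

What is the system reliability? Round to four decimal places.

0.9362

R(U1) = exp(−0.0000083 × 10000) = 0.920351
R(U2) = exp(−0.000022 × 10000) = 0.802519
R(U3) = exp(−0.000017 × 10000) = 0.843665
R(U4) = exp(−0.000011 × 10000) = 0.895834
Series (U1 and U2): 0.920351 × 0.802519 = 0.738599
Series (U3 and U4): 0.843665 × 0.895834 = 0.755784
Parallel ([0.738599] and [0.755784]): 1 − (1 − 0.738599)(1 − 0.755784) = 0.9362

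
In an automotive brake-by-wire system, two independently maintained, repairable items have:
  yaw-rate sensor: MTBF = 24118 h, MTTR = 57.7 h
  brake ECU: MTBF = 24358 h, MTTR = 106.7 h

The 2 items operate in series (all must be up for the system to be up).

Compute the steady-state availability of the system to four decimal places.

0.9933

A(yaw-rate sensor) = MTBF/(MTBF+MTTR) = 24118/(24118+57.7) = 0.997613
A(brake ECU) = MTBF/(MTBF+MTTR) = 24358/(24358+106.7) = 0.995639
Series availability: 0.997613 × 0.995639 = 0.9933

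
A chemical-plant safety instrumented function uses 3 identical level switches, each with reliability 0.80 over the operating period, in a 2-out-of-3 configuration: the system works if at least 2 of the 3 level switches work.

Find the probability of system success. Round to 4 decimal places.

R = Σ_{i=2}^{3} C(3,i) p^i (1−p)^{3−i} with p = 0.80
C(3,2)·0.80^2·0.20^1 = 0.384000
C(3,3)·0.80^3·0.20^0 = 0.512000
Sum = 0.8960

0.8960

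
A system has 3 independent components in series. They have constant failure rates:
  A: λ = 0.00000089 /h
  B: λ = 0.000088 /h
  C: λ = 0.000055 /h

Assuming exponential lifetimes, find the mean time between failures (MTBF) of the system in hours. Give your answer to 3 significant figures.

Series of exponential components: λ_sys = Σ λ_i
λ_sys = 0.00000089 + 0.000088 + 0.000055 = 1.4389e-04 /h
MTBF = 1 / λ_sys = 6950 h

6950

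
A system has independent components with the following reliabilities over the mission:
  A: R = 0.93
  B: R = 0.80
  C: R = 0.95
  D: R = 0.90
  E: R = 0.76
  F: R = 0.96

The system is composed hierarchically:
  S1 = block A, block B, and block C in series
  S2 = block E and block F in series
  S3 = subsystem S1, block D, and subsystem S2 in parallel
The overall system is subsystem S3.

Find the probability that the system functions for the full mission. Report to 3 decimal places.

0.992

Series (A, B, and C): 0.93000 × 0.80000 × 0.95000 = 0.70680
Series (E and F): 0.76000 × 0.96000 = 0.72960
Parallel ([0.70680], D, and [0.72960]): 1 − (1 − 0.70680)(1 − 0.90000)(1 − 0.72960) = 0.992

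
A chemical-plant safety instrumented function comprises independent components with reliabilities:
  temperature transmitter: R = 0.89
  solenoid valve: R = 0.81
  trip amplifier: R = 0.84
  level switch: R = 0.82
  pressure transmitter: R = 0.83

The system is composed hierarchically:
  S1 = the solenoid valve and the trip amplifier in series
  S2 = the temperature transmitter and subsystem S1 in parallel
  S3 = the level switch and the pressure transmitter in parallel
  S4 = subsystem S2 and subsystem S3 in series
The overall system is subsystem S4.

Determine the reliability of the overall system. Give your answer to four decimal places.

Series (solenoid valve and trip amplifier): 0.810000 × 0.840000 = 0.680400
Parallel (temperature transmitter and [0.680400]): 1 − (1 − 0.890000)(1 − 0.680400) = 0.964844
Parallel (level switch and pressure transmitter): 1 − (1 − 0.820000)(1 − 0.830000) = 0.969400
Series ([0.964844] and [0.969400]): 0.964844 × 0.969400 = 0.9353

0.9353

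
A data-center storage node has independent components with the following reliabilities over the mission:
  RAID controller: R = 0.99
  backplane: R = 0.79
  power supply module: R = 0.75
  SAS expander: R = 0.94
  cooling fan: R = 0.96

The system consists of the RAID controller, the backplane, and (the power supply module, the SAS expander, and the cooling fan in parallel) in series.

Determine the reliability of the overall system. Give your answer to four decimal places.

0.7816

Parallel (power supply module, SAS expander, and cooling fan): 1 − (1 − 0.750000)(1 − 0.940000)(1 − 0.960000) = 0.999400
Series (RAID controller, backplane, and [0.999400]): 0.990000 × 0.790000 × 0.999400 = 0.7816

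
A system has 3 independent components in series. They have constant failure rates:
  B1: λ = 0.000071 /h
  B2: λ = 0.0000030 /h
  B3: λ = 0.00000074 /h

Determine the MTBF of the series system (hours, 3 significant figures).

Series of exponential components: λ_sys = Σ λ_i
λ_sys = 0.000071 + 0.0000030 + 0.00000074 = 7.4740e-05 /h
MTBF = 1 / λ_sys = 13400 h

13400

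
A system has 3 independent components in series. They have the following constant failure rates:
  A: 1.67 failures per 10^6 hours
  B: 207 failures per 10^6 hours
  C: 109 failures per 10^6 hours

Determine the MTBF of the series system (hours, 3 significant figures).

3150

Series of exponential components: λ_sys = Σ λ_i
λ_sys = 0.00000167 + 0.000207 + 0.000109 = 3.1767e-04 /h
MTBF = 1 / λ_sys = 3150 h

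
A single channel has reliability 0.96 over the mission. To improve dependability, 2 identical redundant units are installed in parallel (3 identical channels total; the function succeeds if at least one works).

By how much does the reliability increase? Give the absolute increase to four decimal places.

0.0399

R_before = 0.96
R_after = 1 − (1 − 0.96)^3 = 0.9999
ΔR = 0.9999 − 0.96 = 0.0399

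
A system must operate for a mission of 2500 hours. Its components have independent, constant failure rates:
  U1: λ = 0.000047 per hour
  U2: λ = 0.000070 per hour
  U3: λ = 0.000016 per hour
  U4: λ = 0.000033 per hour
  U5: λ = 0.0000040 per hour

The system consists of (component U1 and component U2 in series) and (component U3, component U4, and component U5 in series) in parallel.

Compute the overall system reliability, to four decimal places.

R(U1) = exp(−0.000047 × 2500) = 0.889141
R(U2) = exp(−0.000070 × 2500) = 0.839457
R(U3) = exp(−0.000016 × 2500) = 0.960789
R(U4) = exp(−0.000033 × 2500) = 0.920811
R(U5) = exp(−0.0000040 × 2500) = 0.990050
Series (U1 and U2): 0.889141 × 0.839457 = 0.746396
Series (U3, U4, and U5): 0.960789 × 0.920811 × 0.990050 = 0.875902
Parallel ([0.746396] and [0.875902]): 1 − (1 − 0.746396)(1 − 0.875902) = 0.9685

0.9685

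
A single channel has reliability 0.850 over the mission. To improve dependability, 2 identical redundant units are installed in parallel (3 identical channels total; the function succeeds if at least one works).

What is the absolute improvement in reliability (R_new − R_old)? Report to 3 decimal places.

R_before = 0.850
R_after = 1 − (1 − 0.850)^3 = 0.997
ΔR = 0.997 − 0.850 = 0.147

0.147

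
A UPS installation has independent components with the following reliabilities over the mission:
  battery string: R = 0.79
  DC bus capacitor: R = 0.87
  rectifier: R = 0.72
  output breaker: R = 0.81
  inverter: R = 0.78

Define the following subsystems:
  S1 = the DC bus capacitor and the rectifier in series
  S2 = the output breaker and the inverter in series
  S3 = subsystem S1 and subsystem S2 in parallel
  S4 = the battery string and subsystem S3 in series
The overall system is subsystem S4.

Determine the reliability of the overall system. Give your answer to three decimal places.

0.681

Series (DC bus capacitor and rectifier): 0.87000 × 0.72000 = 0.62640
Series (output breaker and inverter): 0.81000 × 0.78000 = 0.63180
Parallel ([0.62640] and [0.63180]): 1 − (1 − 0.62640)(1 − 0.63180) = 0.86244
Series (battery string and [0.86244]): 0.79000 × 0.86244 = 0.681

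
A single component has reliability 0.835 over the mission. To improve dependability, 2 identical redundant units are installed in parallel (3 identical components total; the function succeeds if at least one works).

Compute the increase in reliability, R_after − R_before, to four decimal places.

R_before = 0.835
R_after = 1 − (1 − 0.835)^3 = 0.9955
ΔR = 0.9955 − 0.835 = 0.1605

0.1605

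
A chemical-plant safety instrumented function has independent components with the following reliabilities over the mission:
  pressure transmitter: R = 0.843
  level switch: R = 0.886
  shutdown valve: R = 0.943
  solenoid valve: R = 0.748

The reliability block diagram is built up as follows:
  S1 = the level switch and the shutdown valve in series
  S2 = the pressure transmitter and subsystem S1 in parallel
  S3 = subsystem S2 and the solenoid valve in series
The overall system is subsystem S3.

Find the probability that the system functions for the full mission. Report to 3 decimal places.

Series (level switch and shutdown valve): 0.88600 × 0.94300 = 0.83550
Parallel (pressure transmitter and [0.83550]): 1 − (1 − 0.84300)(1 − 0.83550) = 0.97417
Series ([0.97417] and solenoid valve): 0.97417 × 0.74800 = 0.729

0.729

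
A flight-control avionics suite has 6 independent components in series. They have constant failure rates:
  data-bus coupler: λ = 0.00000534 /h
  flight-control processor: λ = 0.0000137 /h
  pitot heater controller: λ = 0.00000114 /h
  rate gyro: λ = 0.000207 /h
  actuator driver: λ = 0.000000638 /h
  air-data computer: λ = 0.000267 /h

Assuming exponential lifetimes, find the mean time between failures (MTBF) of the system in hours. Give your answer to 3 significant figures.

2020

Series of exponential components: λ_sys = Σ λ_i
λ_sys = 0.00000534 + 0.0000137 + 0.00000114 + 0.000207 + 0.000000638 + 0.000267 = 4.9482e-04 /h
MTBF = 1 / λ_sys = 2020 h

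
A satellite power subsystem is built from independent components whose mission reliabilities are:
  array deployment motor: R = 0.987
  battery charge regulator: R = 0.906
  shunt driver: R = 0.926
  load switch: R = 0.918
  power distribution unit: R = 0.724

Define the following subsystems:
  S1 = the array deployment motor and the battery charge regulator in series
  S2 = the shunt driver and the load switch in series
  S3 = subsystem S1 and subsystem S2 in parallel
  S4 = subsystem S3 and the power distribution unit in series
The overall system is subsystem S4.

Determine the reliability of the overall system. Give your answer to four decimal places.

0.7125

Series (array deployment motor and battery charge regulator): 0.987000 × 0.906000 = 0.894222
Series (shunt driver and load switch): 0.926000 × 0.918000 = 0.850068
Parallel ([0.894222] and [0.850068]): 1 − (1 − 0.894222)(1 − 0.850068) = 0.984140
Series ([0.984140] and power distribution unit): 0.984140 × 0.724000 = 0.7125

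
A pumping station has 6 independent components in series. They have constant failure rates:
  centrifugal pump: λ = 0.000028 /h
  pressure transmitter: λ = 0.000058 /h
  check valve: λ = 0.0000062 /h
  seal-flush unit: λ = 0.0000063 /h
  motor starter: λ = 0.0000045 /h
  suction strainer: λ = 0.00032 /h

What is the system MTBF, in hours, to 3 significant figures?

Series of exponential components: λ_sys = Σ λ_i
λ_sys = 0.000028 + 0.000058 + 0.0000062 + 0.0000063 + 0.0000045 + 0.00032 = 4.2300e-04 /h
MTBF = 1 / λ_sys = 2360 h

2360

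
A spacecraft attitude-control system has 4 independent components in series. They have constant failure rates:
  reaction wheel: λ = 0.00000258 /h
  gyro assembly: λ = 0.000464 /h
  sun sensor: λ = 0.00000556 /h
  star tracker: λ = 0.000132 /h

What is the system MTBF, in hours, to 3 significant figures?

Series of exponential components: λ_sys = Σ λ_i
λ_sys = 0.00000258 + 0.000464 + 0.00000556 + 0.000132 = 6.0414e-04 /h
MTBF = 1 / λ_sys = 1660 h

1660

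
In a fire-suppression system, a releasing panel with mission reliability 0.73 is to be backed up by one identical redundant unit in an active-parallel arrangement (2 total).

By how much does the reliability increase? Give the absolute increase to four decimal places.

0.1971

R_before = 0.73
R_after = 1 − (1 − 0.73)^2 = 0.9271
ΔR = 0.9271 − 0.73 = 0.1971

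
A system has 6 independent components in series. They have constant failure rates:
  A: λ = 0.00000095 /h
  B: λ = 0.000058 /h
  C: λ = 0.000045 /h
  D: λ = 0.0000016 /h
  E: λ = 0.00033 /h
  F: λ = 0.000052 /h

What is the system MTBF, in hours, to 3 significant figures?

2050

Series of exponential components: λ_sys = Σ λ_i
λ_sys = 0.00000095 + 0.000058 + 0.000045 + 0.0000016 + 0.00033 + 0.000052 = 4.8755e-04 /h
MTBF = 1 / λ_sys = 2050 h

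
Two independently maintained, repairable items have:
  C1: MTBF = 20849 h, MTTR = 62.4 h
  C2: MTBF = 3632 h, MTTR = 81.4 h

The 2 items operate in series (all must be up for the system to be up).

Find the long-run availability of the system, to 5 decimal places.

0.97516

A(C1) = MTBF/(MTBF+MTTR) = 20849/(20849+62.4) = 0.997016
A(C2) = MTBF/(MTBF+MTTR) = 3632/(3632+81.4) = 0.978079
Series availability: 0.997016 × 0.978079 = 0.97516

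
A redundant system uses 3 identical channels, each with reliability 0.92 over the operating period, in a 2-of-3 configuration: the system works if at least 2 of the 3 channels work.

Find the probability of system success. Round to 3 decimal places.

R = Σ_{i=2}^{3} C(3,i) p^i (1−p)^{3−i} with p = 0.92
C(3,2)·0.92^2·0.08^1 = 0.20314
C(3,3)·0.92^3·0.08^0 = 0.77869
Sum = 0.982

0.982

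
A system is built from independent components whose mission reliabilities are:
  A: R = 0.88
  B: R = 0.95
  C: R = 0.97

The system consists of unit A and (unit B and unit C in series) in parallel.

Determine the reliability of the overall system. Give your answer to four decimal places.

0.9906

Series (B and C): 0.950000 × 0.970000 = 0.921500
Parallel (A and [0.921500]): 1 − (1 − 0.880000)(1 − 0.921500) = 0.9906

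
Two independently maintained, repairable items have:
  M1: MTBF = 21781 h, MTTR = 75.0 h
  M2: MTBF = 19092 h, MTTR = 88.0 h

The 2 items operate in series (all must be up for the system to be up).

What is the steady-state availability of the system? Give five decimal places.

0.99200

A(M1) = MTBF/(MTBF+MTTR) = 21781/(21781+75.0) = 0.996568
A(M2) = MTBF/(MTBF+MTTR) = 19092/(19092+88.0) = 0.995412
Series availability: 0.996568 × 0.995412 = 0.99200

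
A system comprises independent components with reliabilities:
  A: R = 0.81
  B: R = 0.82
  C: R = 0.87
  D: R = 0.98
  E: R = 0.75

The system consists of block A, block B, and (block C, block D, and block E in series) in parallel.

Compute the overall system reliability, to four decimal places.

Series (C, D, and E): 0.870000 × 0.980000 × 0.750000 = 0.639450
Parallel (A, B, and [0.639450]): 1 − (1 − 0.810000)(1 − 0.820000)(1 − 0.639450) = 0.9877

0.9877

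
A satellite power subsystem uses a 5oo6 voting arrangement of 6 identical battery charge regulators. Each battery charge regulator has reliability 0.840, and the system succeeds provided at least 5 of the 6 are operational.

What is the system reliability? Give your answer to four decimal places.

R = Σ_{i=5}^{6} C(6,i) p^i (1−p)^{6−i} with p = 0.840
C(6,5)·0.840^5·0.160^1 = 0.401483
C(6,6)·0.840^6·0.160^0 = 0.351298
Sum = 0.7528

0.7528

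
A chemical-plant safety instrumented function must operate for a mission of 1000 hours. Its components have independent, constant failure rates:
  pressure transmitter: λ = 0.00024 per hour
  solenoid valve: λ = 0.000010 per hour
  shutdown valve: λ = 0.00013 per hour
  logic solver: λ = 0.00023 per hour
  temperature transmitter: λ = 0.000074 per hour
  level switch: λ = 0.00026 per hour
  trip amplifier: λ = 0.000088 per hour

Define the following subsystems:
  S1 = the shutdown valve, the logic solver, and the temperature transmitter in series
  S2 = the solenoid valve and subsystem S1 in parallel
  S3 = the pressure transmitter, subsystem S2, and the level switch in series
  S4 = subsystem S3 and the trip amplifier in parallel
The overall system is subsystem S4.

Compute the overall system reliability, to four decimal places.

0.9667

R(pressure transmitter) = exp(−0.00024 × 1000) = 0.786628
R(solenoid valve) = exp(−0.000010 × 1000) = 0.990050
R(shutdown valve) = exp(−0.00013 × 1000) = 0.878095
R(logic solver) = exp(−0.00023 × 1000) = 0.794534
R(temperature transmitter) = exp(−0.000074 × 1000) = 0.928672
R(level switch) = exp(−0.00026 × 1000) = 0.771052
R(trip amplifier) = exp(−0.000088 × 1000) = 0.915761
Series (shutdown valve, logic solver, and temperature transmitter): 0.878095 × 0.794534 × 0.928672 = 0.647912
Parallel (solenoid valve and [0.647912]): 1 − (1 − 0.990050)(1 − 0.647912) = 0.996497
Series (pressure transmitter, [0.996497], and level switch): 0.786628 × 0.996497 × 0.771052 = 0.604406
Parallel ([0.604406] and trip amplifier): 1 − (1 − 0.604406)(1 − 0.915761) = 0.9667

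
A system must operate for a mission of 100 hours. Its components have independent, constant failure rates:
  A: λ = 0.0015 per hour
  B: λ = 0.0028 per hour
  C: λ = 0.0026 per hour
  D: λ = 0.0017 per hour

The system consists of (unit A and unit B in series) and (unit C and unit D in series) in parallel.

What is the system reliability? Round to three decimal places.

0.878

R(A) = exp(−0.0015 × 100) = 0.86071
R(B) = exp(−0.0028 × 100) = 0.75578
R(C) = exp(−0.0026 × 100) = 0.77105
R(D) = exp(−0.0017 × 100) = 0.84366
Series (A and B): 0.86071 × 0.75578 = 0.65051
Series (C and D): 0.77105 × 0.84366 = 0.65050
Parallel ([0.65051] and [0.65050]): 1 − (1 − 0.65051)(1 − 0.65050) = 0.878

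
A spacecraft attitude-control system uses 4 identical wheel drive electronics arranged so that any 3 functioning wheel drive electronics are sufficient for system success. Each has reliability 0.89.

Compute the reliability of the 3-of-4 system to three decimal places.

0.938

R = Σ_{i=3}^{4} C(4,i) p^i (1−p)^{4−i} with p = 0.89
C(4,3)·0.89^3·0.11^1 = 0.31019
C(4,4)·0.89^4·0.11^0 = 0.62742
Sum = 0.938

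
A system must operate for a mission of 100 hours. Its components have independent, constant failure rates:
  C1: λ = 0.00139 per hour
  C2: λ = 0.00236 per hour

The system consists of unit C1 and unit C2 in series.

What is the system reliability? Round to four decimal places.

R(C1) = exp(−0.00139 × 100) = 0.870228
R(C2) = exp(−0.00236 × 100) = 0.789781
Series (C1 and C2): 0.870228 × 0.789781 = 0.6873

0.6873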